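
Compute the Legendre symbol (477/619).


p = 619 is prime, so compute (477/619) with the reciprocity algorithm (Jacobi-symbol steps: pull out 2s via (2/n), flip via reciprocity, reduce):
  reciprocity: (477/619) -> +(619/477)
  reduce: (142/477)
  pull out 2: (2/477) = -1  (since 477 mod 8 = 5)
  reciprocity: (71/477) -> +(477/71)
  reduce: (51/71)
  reciprocity: (51/71) -> -(71/51)
  reduce: (20/51)
  pull out 2: (2/51) = -1  (since 51 mod 8 = 3)
  pull out 2: (2/51) = -1  (since 51 mod 8 = 3)
  reciprocity: (5/51) -> +(51/5)
  reduce: (1/5)
  (1/5) = 1
Product of signs = 1
(477/619) = 1

1


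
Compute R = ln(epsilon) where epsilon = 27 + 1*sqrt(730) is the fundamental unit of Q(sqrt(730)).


epsilon = 27 + 1*sqrt(730)
= 54.0185
R = ln(54.0185)
= 3.9893

3.9893


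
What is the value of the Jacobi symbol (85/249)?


Compute (85/249) via quadratic reciprocity:
  reciprocity: (85/249) -> +(249/85)
  reduce: (79/85)
  reciprocity: (79/85) -> +(85/79)
  reduce: (6/79)
  pull out 2: (2/79) = +1  (since 79 mod 8 = 7)
  reciprocity: (3/79) -> -(79/3)
  reduce: (1/3)
  (1/3) = 1
Product of signs = -1

-1


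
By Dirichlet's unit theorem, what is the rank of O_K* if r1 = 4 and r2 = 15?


By Dirichlet's unit theorem:
rank = r1 + r2 - 1
= 4 + 15 - 1
= 18

18


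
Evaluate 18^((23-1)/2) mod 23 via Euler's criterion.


p = 23 is prime and the exponent is (p-1)/2 = 11, so by Euler's criterion 18^11 = (18/23) = +1 or -1 mod 23.
Compute by square-and-multiply:
  11 = 8 + 2 + 1 (binary 1011)
  Repeated squaring mod 23: 18^1 = 18, 18^2 = 2, 18^4 = 4, 18^8 = 16
  18^11 = 18^8 * 18^2 * 18^1 = 16 * 2 * 18 mod 23
    16 * 2 = 32 = 9 mod 23
    9 * 18 = 162 = 1 mod 23
  18^11 = 1 mod 23
Result 1: 18 is a quadratic residue mod 23.
18^11 mod 23 = 1

1


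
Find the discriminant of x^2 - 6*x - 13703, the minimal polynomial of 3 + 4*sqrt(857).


The element 3 + 4*sqrt(857) has minimal polynomial:
x^2 - 6*x - 13703
Discriminant = (-6)^2 - 4*(-13703)
= 36 + 54812
= 54848

54848


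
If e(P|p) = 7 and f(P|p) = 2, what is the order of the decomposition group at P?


|D_P| = e * f
= 7 * 2
= 14

14


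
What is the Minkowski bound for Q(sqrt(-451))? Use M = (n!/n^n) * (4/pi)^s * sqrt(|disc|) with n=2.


d = -451, d mod 4 = 1, so disc(K) = d = -451; |disc(K)| = 451
Imaginary quadratic field, so n = 2, s = r2 = 1, r1 = 0
M = (n!/n^n) * (4/pi)^s * sqrt(|disc(K)|) = (2!/2^2) * (4/pi)^1 * sqrt(451)
= 0.5 * 1.273240 * 21.236761
= 13.5197

13.5197


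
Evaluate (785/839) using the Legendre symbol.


p = 839 is prime, so compute (785/839) with the reciprocity algorithm (Jacobi-symbol steps: pull out 2s via (2/n), flip via reciprocity, reduce):
  reciprocity: (785/839) -> +(839/785)
  reduce: (54/785)
  pull out 2: (2/785) = +1  (since 785 mod 8 = 1)
  reciprocity: (27/785) -> +(785/27)
  reduce: (2/27)
  pull out 2: (2/27) = -1  (since 27 mod 8 = 3)
  (1/27) = 1
Product of signs = -1
(785/839) = -1

-1


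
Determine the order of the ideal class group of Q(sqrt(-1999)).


K = Q(sqrt(-1999)). d mod 4 = 1, so D = disc(K) = d = -1999
h(K) equals the number of primitive reduced positive-definite forms (a, b, c) = a*x^2 + b*x*y + c*y^2 with b^2 - 4ac = D,
where reduced means |b| <= a <= c, with b >= 0 whenever |b| = a or a = c, and primitive means gcd(a, b, c) = 1.
Reduced forces 3a^2 <= |D| = 1999, so 1 <= a <= 25; b must have the parity of D, and c = (b^2 - D)/(4a) must be an integer >= a.
Enumerate a = 1..25, b in [-a, a]:
  a=1: (1, 1, 500)  [1]
  a=2: (2, -1, 250), (2, 1, 250)  [2]
  a=3: none
  a=4: (4, -1, 125), (4, 1, 125)  [2]
  a=5: (5, -1, 100), (5, 1, 100)  [2]
  a=6..7: none
  a=8: (8, -7, 64), (8, 7, 64)  [2]
  a=9: none
  a=10: (10, -9, 52), (10, -1, 50), (10, 1, 50), (10, 9, 52)  [4]
  a=11: (11, -5, 46), (11, 5, 46)  [2]
  a=12: none
  a=13: (13, -9, 40), (13, 9, 40)  [2]
  a=14..15: none
  a=16: (16, -7, 32), (16, 7, 32)  [2]
  a=17..19: none
  a=20: (20, -9, 26), (20, -1, 25), (20, 1, 25), (20, 9, 26)  [4]
  a=21: none
  a=22: (22, -17, 26), (22, -5, 23), (22, 5, 23), (22, 17, 26)  [4]
  a=23..25: none
Total reduced forms: 1 + 2 + 2 + 2 + 2 + 4 + 2 + 2 + 2 + 4 + 4 = 27
h = 27

27


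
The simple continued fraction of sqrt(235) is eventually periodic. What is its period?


Run the CF algorithm for sqrt(235).
a_0 = floor(sqrt(235)) = 15; set m_0=0, q_0=1.
Recurrence: m' = q*a - m,  q' = (d - m'^2)/q,  a' = floor((a_0 + m')/q').
  step 1: m=15, q=10, a=3
  step 2: m=15, q=1, a=30
a_2 = 2*a_0 = 30, so the period closes here.
sqrt(235) = [15; 3, 30]
Period length = 2

2


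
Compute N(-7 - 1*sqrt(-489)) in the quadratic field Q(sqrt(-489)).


N(a + b*sqrt(d)) = a^2 - d*b^2
= (-7)^2 - (-489)*(-1)^2
= 49 + 489
= 538

538


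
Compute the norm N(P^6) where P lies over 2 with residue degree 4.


N(P^a) = p^(a*f)
= 2^(6*4)
= 2^24
= 16777216

16777216


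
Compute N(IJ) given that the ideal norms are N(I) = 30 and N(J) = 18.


N(IJ) = N(I) * N(J)
= 30 * 18
= 540

540


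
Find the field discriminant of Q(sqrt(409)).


For K = Q(sqrt(d)) with d squarefree: disc(K) = d if d = 1 mod 4, and disc(K) = 4d if d = 2 or 3 mod 4.
Here d = 409, and d mod 4 = 1.
d = 1 mod 4 (O_K = Z[(1+sqrt(d))/2]), so disc(K) = d = 409

409


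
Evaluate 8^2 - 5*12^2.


x^2 - d*y^2
= 8^2 - 5*12^2
= 64 - 720
= -656

-656


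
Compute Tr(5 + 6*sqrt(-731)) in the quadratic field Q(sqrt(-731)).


Tr(a + b*sqrt(d)) = (a + b*sqrt(d)) + (a - b*sqrt(d)) = 2a
= 2 * (5)
= 10

10


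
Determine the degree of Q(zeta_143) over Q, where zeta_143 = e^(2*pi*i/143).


The degree equals Euler's totient phi(143).
143 = 11 * 13
phi(143) = 120

120


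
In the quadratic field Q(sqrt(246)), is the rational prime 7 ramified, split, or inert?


K = Q(sqrt(246)). Since d mod 4 = 2, disc(K) = 984.
Check p | disc: 984 mod 7 = 4.
p does not divide disc. Compute Legendre symbol (d/p):
1^((7-1)/2) mod 7 = 1
(d/p) = 1, so p splits: (p) = P*P' with e=1, f=1, g=2.
Therefore p is split.

split


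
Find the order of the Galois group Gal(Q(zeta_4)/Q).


|Gal(Q(zeta_4)/Q)| = phi(4)
= 2

2


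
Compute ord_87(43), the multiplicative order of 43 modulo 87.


We want ord_87(43), the smallest k >= 1 with 43^k = 1 mod 87.
n = 87 = 3 * 29, phi(87) = 56; the order divides phi(n).
Divisors of 56: 1, 2, 4, 7, 8, 14, 28, 56
Repeated squaring mod 87: 43^1 = 43, 43^2 = 22, 43^4 = 49, 43^8 = 52, 43^16 = 7, 43^32 = 49
Test divisors in increasing order:
  k=1: 43^1 = 43 mod 87
  k=2: 43^2 = 22 mod 87
  k=4: 43^4 = 49 mod 87
  k=7: 43^7 = 49 * 22 * 43 = 70 mod 87
  k=8: 43^8 = 52 mod 87
  k=14: 43^14 = 52 * 49 * 22 = 28 mod 87
  k=28: 43^28 = 7 * 52 * 49 = 1 mod 87  <- first divisor giving 1
Order = 28

28


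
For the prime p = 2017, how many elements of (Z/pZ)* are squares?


For prime p, the number of non-zero quadratic residues is (p-1)/2.
= (2017-1)/2
= 1008

1008


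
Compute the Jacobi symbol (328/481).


Compute (328/481) via quadratic reciprocity:
  pull out 2: (2/481) = +1  (since 481 mod 8 = 1)
  pull out 2: (2/481) = +1  (since 481 mod 8 = 1)
  pull out 2: (2/481) = +1  (since 481 mod 8 = 1)
  reciprocity: (41/481) -> +(481/41)
  reduce: (30/41)
  pull out 2: (2/41) = +1  (since 41 mod 8 = 1)
  reciprocity: (15/41) -> +(41/15)
  reduce: (11/15)
  reciprocity: (11/15) -> -(15/11)
  reduce: (4/11)
  pull out 2: (2/11) = -1  (since 11 mod 8 = 3)
  pull out 2: (2/11) = -1  (since 11 mod 8 = 3)
  (1/11) = 1
Product of signs = -1

-1


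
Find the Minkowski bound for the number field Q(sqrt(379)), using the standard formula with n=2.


d = 379, d mod 4 = 3, so disc(K) = 4d = 1516; |disc(K)| = 1516
Real quadratic field, so n = 2, s = r2 = 0, r1 = 2
M = (n!/n^n) * (4/pi)^s * sqrt(|disc(K)|) = (2!/2^2) * (4/pi)^0 * sqrt(1516)
= 0.5 * 1.000000 * 38.935845
= 19.4679

19.4679


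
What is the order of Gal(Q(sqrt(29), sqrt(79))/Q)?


The 2 square roots of distinct primes are multiplicatively independent over Q,
so [K:Q] = 2^2 and Gal(K/Q) is isomorphic to (Z/2Z)^2.
|Gal| = 2^2 = 4

4


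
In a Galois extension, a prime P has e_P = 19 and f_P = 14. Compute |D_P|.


|D_P| = e * f
= 19 * 14
= 266

266


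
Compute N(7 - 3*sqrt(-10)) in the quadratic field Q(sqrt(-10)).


N(a + b*sqrt(d)) = a^2 - d*b^2
= (7)^2 - (-10)*(-3)^2
= 49 + 90
= 139

139


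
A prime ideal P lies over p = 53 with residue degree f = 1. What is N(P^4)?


N(P^a) = p^(a*f)
= 53^(4*1)
= 53^4
= 7890481

7890481


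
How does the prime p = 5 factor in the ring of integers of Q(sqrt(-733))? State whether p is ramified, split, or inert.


K = Q(sqrt(-733)). Since d mod 4 = 3, disc(K) = -2932.
Check p | disc: -2932 mod 5 = 3.
p does not divide disc. Compute Legendre symbol (d/p):
2^((5-1)/2) mod 5 = -1
(d/p) = -1, so p is inert: (p) stays prime with e=1, f=2, g=1.
Therefore p is inert.

inert


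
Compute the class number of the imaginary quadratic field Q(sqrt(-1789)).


K = Q(sqrt(-1789)). d mod 4 = 3, so D = disc(K) = 4d = -7156
h(K) equals the number of primitive reduced positive-definite forms (a, b, c) = a*x^2 + b*x*y + c*y^2 with b^2 - 4ac = D,
where reduced means |b| <= a <= c, with b >= 0 whenever |b| = a or a = c, and primitive means gcd(a, b, c) = 1.
Reduced forces 3a^2 <= |D| = 7156, so 1 <= a <= 48; b must have the parity of D, and c = (b^2 - D)/(4a) must be an integer >= a.
Enumerate a = 1..48, b in [-a, a]:
  a=1: (1, 0, 1789)  [1]
  a=2: (2, 2, 895)  [1]
  a=3..4: none
  a=5: (5, -2, 358), (5, 2, 358)  [2]
  a=6..9: none
  a=10: (10, -2, 179), (10, 2, 179)  [2]
  a=11: (11, -4, 163), (11, 4, 163)  [2]
  a=12..16: none
  a=17: (17, -16, 109), (17, 16, 109)  [2]
  a=18: none
  a=19: (19, -8, 95), (19, 8, 95)  [2]
  a=20..21: none
  a=22: (22, -18, 85), (22, 18, 85)  [2]
  a=23..24: none
  a=25: (25, -12, 73), (25, 12, 73)  [2]
  a=26..28: none
  a=29: (29, -6, 62), (29, 6, 62)  [2]
  a=30: none
  a=31: (31, -6, 58), (31, 6, 58)  [2]
  a=32..33: none
  a=34: (34, -18, 55), (34, 18, 55)  [2]
  a=35..37: none
  a=38: (38, -30, 53), (38, 30, 53)  [2]
  a=39..42: none
  a=43: (43, -38, 50), (43, 38, 50)  [2]
  a=44..48: none
Total reduced forms: 1 + 1 + 2 + 2 + 2 + 2 + 2 + 2 + 2 + 2 + 2 + 2 + 2 + 2 = 26
h = 26

26


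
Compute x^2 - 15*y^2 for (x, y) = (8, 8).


x^2 - d*y^2
= 8^2 - 15*8^2
= 64 - 960
= -896

-896


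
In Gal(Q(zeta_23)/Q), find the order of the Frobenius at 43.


The Frobenius at p in Gal(Q(zeta_n)/Q) = (Z/nZ)* is the class of p, so its order is ord_23(43), the smallest k >= 1 with 43^k = 1 mod 23.
n = 23 = 23, phi(23) = 22; the order divides phi(n).
Divisors of 22: 1, 2, 11, 22
Repeated squaring mod 23: 43^1 = 20, 43^2 = 9, 43^4 = 12, 43^8 = 6, 43^16 = 13
Test divisors in increasing order:
  k=1: 43^1 = 20 mod 23
  k=2: 43^2 = 9 mod 23
  k=11: 43^11 = 6 * 9 * 20 = 22 mod 23
  k=22: 43^22 = 13 * 12 * 9 = 1 mod 23  <- first divisor giving 1
Order = 22

22


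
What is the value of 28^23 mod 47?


p = 47 is prime and the exponent is (p-1)/2 = 23, so by Euler's criterion 28^23 = (28/47) = +1 or -1 mod 47.
Compute by square-and-multiply:
  23 = 16 + 4 + 2 + 1 (binary 10111)
  Repeated squaring mod 47: 28^1 = 28, 28^2 = 32, 28^4 = 37, 28^8 = 6, 28^16 = 36
  28^23 = 28^16 * 28^4 * 28^2 * 28^1 = 36 * 37 * 32 * 28 mod 47
    36 * 37 = 1332 = 16 mod 47
    16 * 32 = 512 = 42 mod 47
    42 * 28 = 1176 = 1 mod 47
  28^23 = 1 mod 47
Result 1: 28 is a quadratic residue mod 47.
28^23 mod 47 = 1

1


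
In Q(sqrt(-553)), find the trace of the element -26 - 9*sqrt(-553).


Tr(a + b*sqrt(d)) = (a + b*sqrt(d)) + (a - b*sqrt(d)) = 2a
= 2 * (-26)
= -52

-52


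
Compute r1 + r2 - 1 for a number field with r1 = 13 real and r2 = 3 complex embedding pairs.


By Dirichlet's unit theorem:
rank = r1 + r2 - 1
= 13 + 3 - 1
= 15

15


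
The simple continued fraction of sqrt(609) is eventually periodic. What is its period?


Run the CF algorithm for sqrt(609).
a_0 = floor(sqrt(609)) = 24; set m_0=0, q_0=1.
Recurrence: m' = q*a - m,  q' = (d - m'^2)/q,  a' = floor((a_0 + m')/q').
  step 1: m=24, q=33, a=1
  step 2: m=9, q=16, a=2
  step 3: m=23, q=5, a=9
  step 4: m=22, q=25, a=1
  step 5: m=3, q=24, a=1
  step 6: m=21, q=7, a=6
  step 7: m=21, q=24, a=1
  step 8: m=3, q=25, a=1
  step 9: m=22, q=5, a=9
  step 10: m=23, q=16, a=2
  step 11: m=9, q=33, a=1
  step 12: m=24, q=1, a=48
a_12 = 2*a_0 = 48, so the period closes here.
sqrt(609) = [24; 1, 2, 9, 1, 1, 6, 1, 1, 9, 2, 1, 48]
Period length = 12

12


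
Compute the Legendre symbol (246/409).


p = 409 is prime, so compute (246/409) with the reciprocity algorithm (Jacobi-symbol steps: pull out 2s via (2/n), flip via reciprocity, reduce):
  pull out 2: (2/409) = +1  (since 409 mod 8 = 1)
  reciprocity: (123/409) -> +(409/123)
  reduce: (40/123)
  pull out 2: (2/123) = -1  (since 123 mod 8 = 3)
  pull out 2: (2/123) = -1  (since 123 mod 8 = 3)
  pull out 2: (2/123) = -1  (since 123 mod 8 = 3)
  reciprocity: (5/123) -> +(123/5)
  reduce: (3/5)
  reciprocity: (3/5) -> +(5/3)
  reduce: (2/3)
  pull out 2: (2/3) = -1  (since 3 mod 8 = 3)
  (1/3) = 1
Product of signs = 1
(246/409) = 1

1


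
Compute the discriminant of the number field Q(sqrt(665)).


For K = Q(sqrt(d)) with d squarefree: disc(K) = d if d = 1 mod 4, and disc(K) = 4d if d = 2 or 3 mod 4.
Here d = 665, and d mod 4 = 1.
d = 1 mod 4 (O_K = Z[(1+sqrt(d))/2]), so disc(K) = d = 665

665


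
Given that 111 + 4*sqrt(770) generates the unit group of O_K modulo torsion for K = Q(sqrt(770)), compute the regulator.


epsilon = 111 + 4*sqrt(770)
= 221.9955
R = ln(221.9955)
= 5.4027

5.4027


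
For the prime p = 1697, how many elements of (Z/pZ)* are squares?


For prime p, the number of non-zero quadratic residues is (p-1)/2.
= (1697-1)/2
= 848

848


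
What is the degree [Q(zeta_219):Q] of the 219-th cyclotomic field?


The degree equals Euler's totient phi(219).
219 = 3 * 73
phi(219) = 144

144


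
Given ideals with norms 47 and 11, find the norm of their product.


N(IJ) = N(I) * N(J)
= 47 * 11
= 517

517


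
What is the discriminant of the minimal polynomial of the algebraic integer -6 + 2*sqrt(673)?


The element -6 + 2*sqrt(673) has minimal polynomial:
x^2 + 12*x - 2656
Discriminant = (12)^2 - 4*(-2656)
= 144 + 10624
= 10768

10768


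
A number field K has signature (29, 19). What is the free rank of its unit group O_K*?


By Dirichlet's unit theorem:
rank = r1 + r2 - 1
= 29 + 19 - 1
= 47

47


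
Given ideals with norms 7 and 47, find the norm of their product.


N(IJ) = N(I) * N(J)
= 7 * 47
= 329

329


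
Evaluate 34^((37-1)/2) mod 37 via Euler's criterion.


p = 37 is prime and the exponent is (p-1)/2 = 18, so by Euler's criterion 34^18 = (34/37) = +1 or -1 mod 37.
Compute by square-and-multiply:
  18 = 16 + 2 (binary 10010)
  Repeated squaring mod 37: 34^1 = 34, 34^2 = 9, 34^4 = 7, 34^8 = 12, 34^16 = 33
  34^18 = 34^16 * 34^2 = 33 * 9 mod 37
    33 * 9 = 297 = 1 mod 37
  34^18 = 1 mod 37
Result 1: 34 is a quadratic residue mod 37.
34^18 mod 37 = 1

1


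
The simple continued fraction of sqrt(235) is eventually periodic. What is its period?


Run the CF algorithm for sqrt(235).
a_0 = floor(sqrt(235)) = 15; set m_0=0, q_0=1.
Recurrence: m' = q*a - m,  q' = (d - m'^2)/q,  a' = floor((a_0 + m')/q').
  step 1: m=15, q=10, a=3
  step 2: m=15, q=1, a=30
a_2 = 2*a_0 = 30, so the period closes here.
sqrt(235) = [15; 3, 30]
Period length = 2

2


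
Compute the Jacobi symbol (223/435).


Compute (223/435) via quadratic reciprocity:
  reciprocity: (223/435) -> -(435/223)
  reduce: (212/223)
  pull out 2: (2/223) = +1  (since 223 mod 8 = 7)
  pull out 2: (2/223) = +1  (since 223 mod 8 = 7)
  reciprocity: (53/223) -> +(223/53)
  reduce: (11/53)
  reciprocity: (11/53) -> +(53/11)
  reduce: (9/11)
  reciprocity: (9/11) -> +(11/9)
  reduce: (2/9)
  pull out 2: (2/9) = +1  (since 9 mod 8 = 1)
  (1/9) = 1
Product of signs = -1

-1


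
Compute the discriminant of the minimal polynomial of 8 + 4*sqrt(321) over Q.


The element 8 + 4*sqrt(321) has minimal polynomial:
x^2 - 16*x - 5072
Discriminant = (-16)^2 - 4*(-5072)
= 256 + 20288
= 20544

20544


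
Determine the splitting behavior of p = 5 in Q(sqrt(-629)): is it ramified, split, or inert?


K = Q(sqrt(-629)). Since d mod 4 = 3, disc(K) = -2516.
Check p | disc: -2516 mod 5 = 4.
p does not divide disc. Compute Legendre symbol (d/p):
1^((5-1)/2) mod 5 = 1
(d/p) = 1, so p splits: (p) = P*P' with e=1, f=1, g=2.
Therefore p is split.

split


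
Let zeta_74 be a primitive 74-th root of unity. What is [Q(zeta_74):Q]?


The degree equals Euler's totient phi(74).
74 = 2 * 37
phi(74) = 36

36


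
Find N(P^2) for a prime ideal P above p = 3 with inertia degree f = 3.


N(P^a) = p^(a*f)
= 3^(2*3)
= 3^6
= 729

729


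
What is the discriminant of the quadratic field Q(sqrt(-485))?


For K = Q(sqrt(d)) with d squarefree: disc(K) = d if d = 1 mod 4, and disc(K) = 4d if d = 2 or 3 mod 4.
Here d = -485, and d mod 4 = 3.
d = 3 mod 4, not 1 (O_K = Z[sqrt(d)]), so disc(K) = 4d = 4 * (-485) = -1940

-1940


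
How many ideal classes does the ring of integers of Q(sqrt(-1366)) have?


K = Q(sqrt(-1366)). d mod 4 = 2, so D = disc(K) = 4d = -5464
h(K) equals the number of primitive reduced positive-definite forms (a, b, c) = a*x^2 + b*x*y + c*y^2 with b^2 - 4ac = D,
where reduced means |b| <= a <= c, with b >= 0 whenever |b| = a or a = c, and primitive means gcd(a, b, c) = 1.
Reduced forces 3a^2 <= |D| = 5464, so 1 <= a <= 42; b must have the parity of D, and c = (b^2 - D)/(4a) must be an integer >= a.
Enumerate a = 1..42, b in [-a, a]:
  a=1: (1, 0, 1366)  [1]
  a=2: (2, 0, 683)  [1]
  a=3..4: none
  a=5: (5, -4, 274), (5, 4, 274)  [2]
  a=6..9: none
  a=10: (10, -4, 137), (10, 4, 137)  [2]
  a=11: (11, -6, 125), (11, 6, 125)  [2]
  a=12: none
  a=13: (13, -10, 107), (13, 10, 107)  [2]
  a=14..21: none
  a=22: (22, -16, 65), (22, 16, 65)  [2]
  a=23..24: none
  a=25: (25, -6, 55), (25, 6, 55)  [2]
  a=26: (26, -16, 55), (26, 16, 55)  [2]
  a=27..36: none
  a=37: (37, -30, 43), (37, 30, 43)  [2]
  a=38..42: none
Total reduced forms: 1 + 1 + 2 + 2 + 2 + 2 + 2 + 2 + 2 + 2 = 18
h = 18

18


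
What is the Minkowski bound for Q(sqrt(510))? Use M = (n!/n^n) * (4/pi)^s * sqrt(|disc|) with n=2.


d = 510, d mod 4 = 2, so disc(K) = 4d = 2040; |disc(K)| = 2040
Real quadratic field, so n = 2, s = r2 = 0, r1 = 2
M = (n!/n^n) * (4/pi)^s * sqrt(|disc(K)|) = (2!/2^2) * (4/pi)^0 * sqrt(2040)
= 0.5 * 1.000000 * 45.166359
= 22.5832

22.5832


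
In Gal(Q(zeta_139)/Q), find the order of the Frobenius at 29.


The Frobenius at p in Gal(Q(zeta_n)/Q) = (Z/nZ)* is the class of p, so its order is ord_139(29), the smallest k >= 1 with 29^k = 1 mod 139.
n = 139 = 139, phi(139) = 138; the order divides phi(n).
Divisors of 138: 1, 2, 3, 6, 23, 46, 69, 138
Repeated squaring mod 139: 29^1 = 29, 29^2 = 7, 29^4 = 49, 29^8 = 38, 29^16 = 54, 29^32 = 136, 29^64 = 9, 29^128 = 81
Test divisors in increasing order:
  k=1: 29^1 = 29 mod 139
  k=2: 29^2 = 7 mod 139
  k=3: 29^3 = 7 * 29 = 64 mod 139
  k=6: 29^6 = 49 * 7 = 65 mod 139
  k=23: 29^23 = 54 * 49 * 7 * 29 = 42 mod 139
  k=46: 29^46 = 136 * 38 * 49 * 7 = 96 mod 139
  k=69: 29^69 = 9 * 49 * 29 = 1 mod 139  <- first divisor giving 1
Order = 69

69


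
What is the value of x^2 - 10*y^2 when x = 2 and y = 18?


x^2 - d*y^2
= 2^2 - 10*18^2
= 4 - 3240
= -3236

-3236


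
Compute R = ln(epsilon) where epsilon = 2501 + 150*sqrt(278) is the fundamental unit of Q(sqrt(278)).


epsilon = 2501 + 150*sqrt(278)
= 5001.9998
R = ln(5001.9998)
= 8.5176

8.5176


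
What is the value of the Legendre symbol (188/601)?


p = 601 is prime, so compute (188/601) with the reciprocity algorithm (Jacobi-symbol steps: pull out 2s via (2/n), flip via reciprocity, reduce):
  pull out 2: (2/601) = +1  (since 601 mod 8 = 1)
  pull out 2: (2/601) = +1  (since 601 mod 8 = 1)
  reciprocity: (47/601) -> +(601/47)
  reduce: (37/47)
  reciprocity: (37/47) -> +(47/37)
  reduce: (10/37)
  pull out 2: (2/37) = -1  (since 37 mod 8 = 5)
  reciprocity: (5/37) -> +(37/5)
  reduce: (2/5)
  pull out 2: (2/5) = -1  (since 5 mod 8 = 5)
  (1/5) = 1
Product of signs = 1
(188/601) = 1

1


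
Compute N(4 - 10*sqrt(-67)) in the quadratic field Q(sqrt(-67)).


N(a + b*sqrt(d)) = a^2 - d*b^2
= (4)^2 - (-67)*(-10)^2
= 16 + 6700
= 6716

6716


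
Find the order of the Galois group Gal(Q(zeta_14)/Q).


|Gal(Q(zeta_14)/Q)| = phi(14)
= 6

6


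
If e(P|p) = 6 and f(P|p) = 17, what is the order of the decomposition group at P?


|D_P| = e * f
= 6 * 17
= 102

102


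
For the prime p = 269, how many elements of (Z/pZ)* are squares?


For prime p, the number of non-zero quadratic residues is (p-1)/2.
= (269-1)/2
= 134

134


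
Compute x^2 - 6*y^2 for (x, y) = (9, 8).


x^2 - d*y^2
= 9^2 - 6*8^2
= 81 - 384
= -303

-303


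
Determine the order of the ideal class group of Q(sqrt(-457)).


K = Q(sqrt(-457)). d mod 4 = 3, so D = disc(K) = 4d = -1828
h(K) equals the number of primitive reduced positive-definite forms (a, b, c) = a*x^2 + b*x*y + c*y^2 with b^2 - 4ac = D,
where reduced means |b| <= a <= c, with b >= 0 whenever |b| = a or a = c, and primitive means gcd(a, b, c) = 1.
Reduced forces 3a^2 <= |D| = 1828, so 1 <= a <= 24; b must have the parity of D, and c = (b^2 - D)/(4a) must be an integer >= a.
Enumerate a = 1..24, b in [-a, a]:
  a=1: (1, 0, 457)  [1]
  a=2: (2, 2, 229)  [1]
  a=3..10: none
  a=11: (11, -8, 43), (11, 8, 43)  [2]
  a=12..16: none
  a=17: (17, -12, 29), (17, 12, 29)  [2]
  a=18..21: none
  a=22: (22, -14, 23), (22, 14, 23)  [2]
  a=23..24: none
Total reduced forms: 1 + 1 + 2 + 2 + 2 = 8
h = 8

8


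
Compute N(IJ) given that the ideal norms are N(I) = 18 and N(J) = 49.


N(IJ) = N(I) * N(J)
= 18 * 49
= 882

882


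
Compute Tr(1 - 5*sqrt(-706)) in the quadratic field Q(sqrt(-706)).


Tr(a + b*sqrt(d)) = (a + b*sqrt(d)) + (a - b*sqrt(d)) = 2a
= 2 * (1)
= 2

2


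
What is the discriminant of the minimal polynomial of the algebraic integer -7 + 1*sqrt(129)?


The element -7 + 1*sqrt(129) has minimal polynomial:
x^2 + 14*x - 80
Discriminant = (14)^2 - 4*(-80)
= 196 + 320
= 516

516


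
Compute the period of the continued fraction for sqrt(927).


Run the CF algorithm for sqrt(927).
a_0 = floor(sqrt(927)) = 30; set m_0=0, q_0=1.
Recurrence: m' = q*a - m,  q' = (d - m'^2)/q,  a' = floor((a_0 + m')/q').
  step 1: m=30, q=27, a=2
  step 2: m=24, q=13, a=4
  step 3: m=28, q=11, a=5
  step 4: m=27, q=18, a=3
  step 5: m=27, q=11, a=5
  step 6: m=28, q=13, a=4
  step 7: m=24, q=27, a=2
  step 8: m=30, q=1, a=60
a_8 = 2*a_0 = 60, so the period closes here.
sqrt(927) = [30; 2, 4, 5, 3, 5, 4, 2, 60]
Period length = 8

8


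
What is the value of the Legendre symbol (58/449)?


p = 449 is prime, so compute (58/449) with the reciprocity algorithm (Jacobi-symbol steps: pull out 2s via (2/n), flip via reciprocity, reduce):
  pull out 2: (2/449) = +1  (since 449 mod 8 = 1)
  reciprocity: (29/449) -> +(449/29)
  reduce: (14/29)
  pull out 2: (2/29) = -1  (since 29 mod 8 = 5)
  reciprocity: (7/29) -> +(29/7)
  reduce: (1/7)
  (1/7) = 1
Product of signs = -1
(58/449) = -1

-1


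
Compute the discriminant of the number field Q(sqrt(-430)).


For K = Q(sqrt(d)) with d squarefree: disc(K) = d if d = 1 mod 4, and disc(K) = 4d if d = 2 or 3 mod 4.
Here d = -430, and d mod 4 = 2.
d = 2 mod 4, not 1 (O_K = Z[sqrt(d)]), so disc(K) = 4d = 4 * (-430) = -1720

-1720


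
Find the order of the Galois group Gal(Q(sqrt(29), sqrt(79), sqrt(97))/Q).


The 3 square roots of distinct primes are multiplicatively independent over Q,
so [K:Q] = 2^3 and Gal(K/Q) is isomorphic to (Z/2Z)^3.
|Gal| = 2^3 = 8

8


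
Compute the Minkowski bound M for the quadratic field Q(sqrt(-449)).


d = -449, d mod 4 = 3, so disc(K) = 4d = -1796; |disc(K)| = 1796
Imaginary quadratic field, so n = 2, s = r2 = 1, r1 = 0
M = (n!/n^n) * (4/pi)^s * sqrt(|disc(K)|) = (2!/2^2) * (4/pi)^1 * sqrt(1796)
= 0.5 * 1.273240 * 42.379240
= 26.9795

26.9795


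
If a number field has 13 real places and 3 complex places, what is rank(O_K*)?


By Dirichlet's unit theorem:
rank = r1 + r2 - 1
= 13 + 3 - 1
= 15

15


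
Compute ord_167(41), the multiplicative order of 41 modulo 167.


We want ord_167(41), the smallest k >= 1 with 41^k = 1 mod 167.
n = 167 = 167, phi(167) = 166; the order divides phi(n).
Divisors of 166: 1, 2, 83, 166
Repeated squaring mod 167: 41^1 = 41, 41^2 = 11, 41^4 = 121, 41^8 = 112, 41^16 = 19, 41^32 = 27, 41^64 = 61, 41^128 = 47
Test divisors in increasing order:
  k=1: 41^1 = 41 mod 167
  k=2: 41^2 = 11 mod 167
  k=83: 41^83 = 61 * 19 * 11 * 41 = 166 mod 167
  k=166: 41^166 = 47 * 27 * 121 * 11 = 1 mod 167  <- first divisor giving 1
Order = 166

166


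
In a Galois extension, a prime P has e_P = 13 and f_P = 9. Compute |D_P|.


|D_P| = e * f
= 13 * 9
= 117

117


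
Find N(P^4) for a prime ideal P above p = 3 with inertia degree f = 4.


N(P^a) = p^(a*f)
= 3^(4*4)
= 3^16
= 43046721

43046721


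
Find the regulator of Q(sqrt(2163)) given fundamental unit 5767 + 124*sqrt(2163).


epsilon = 5767 + 124*sqrt(2163)
= 11533.9999
R = ln(11533.9999)
= 9.3531

9.3531


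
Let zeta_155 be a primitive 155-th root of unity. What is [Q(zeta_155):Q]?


The degree equals Euler's totient phi(155).
155 = 5 * 31
phi(155) = 120

120


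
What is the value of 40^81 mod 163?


p = 163 is prime and the exponent is (p-1)/2 = 81, so by Euler's criterion 40^81 = (40/163) = +1 or -1 mod 163.
Compute by square-and-multiply:
  81 = 64 + 16 + 1 (binary 1010001)
  Repeated squaring mod 163: 40^1 = 40, 40^2 = 133, 40^4 = 85, 40^8 = 53, 40^16 = 38, 40^32 = 140, 40^64 = 40
  40^81 = 40^64 * 40^16 * 40^1 = 40 * 38 * 40 mod 163
    40 * 38 = 1520 = 53 mod 163
    53 * 40 = 2120 = 1 mod 163
  40^81 = 1 mod 163
Result 1: 40 is a quadratic residue mod 163.
40^81 mod 163 = 1

1


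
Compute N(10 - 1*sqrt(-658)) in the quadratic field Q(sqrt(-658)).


N(a + b*sqrt(d)) = a^2 - d*b^2
= (10)^2 - (-658)*(-1)^2
= 100 + 658
= 758

758


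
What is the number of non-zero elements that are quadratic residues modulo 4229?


For prime p, the number of non-zero quadratic residues is (p-1)/2.
= (4229-1)/2
= 2114

2114


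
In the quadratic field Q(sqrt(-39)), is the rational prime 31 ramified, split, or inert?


K = Q(sqrt(-39)). Since d mod 4 = 1, disc(K) = -39.
Check p | disc: -39 mod 31 = 23.
p does not divide disc. Compute Legendre symbol (d/p):
23^((31-1)/2) mod 31 = -1
(d/p) = -1, so p is inert: (p) stays prime with e=1, f=2, g=1.
Therefore p is inert.

inert


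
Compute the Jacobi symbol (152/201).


Compute (152/201) via quadratic reciprocity:
  pull out 2: (2/201) = +1  (since 201 mod 8 = 1)
  pull out 2: (2/201) = +1  (since 201 mod 8 = 1)
  pull out 2: (2/201) = +1  (since 201 mod 8 = 1)
  reciprocity: (19/201) -> +(201/19)
  reduce: (11/19)
  reciprocity: (11/19) -> -(19/11)
  reduce: (8/11)
  pull out 2: (2/11) = -1  (since 11 mod 8 = 3)
  pull out 2: (2/11) = -1  (since 11 mod 8 = 3)
  pull out 2: (2/11) = -1  (since 11 mod 8 = 3)
  (1/11) = 1
Product of signs = 1

1


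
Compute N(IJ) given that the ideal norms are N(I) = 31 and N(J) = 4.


N(IJ) = N(I) * N(J)
= 31 * 4
= 124

124


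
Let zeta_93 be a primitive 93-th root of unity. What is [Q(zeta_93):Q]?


The degree equals Euler's totient phi(93).
93 = 3 * 31
phi(93) = 60

60


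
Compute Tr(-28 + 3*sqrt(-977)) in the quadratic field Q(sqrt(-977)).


Tr(a + b*sqrt(d)) = (a + b*sqrt(d)) + (a - b*sqrt(d)) = 2a
= 2 * (-28)
= -56

-56


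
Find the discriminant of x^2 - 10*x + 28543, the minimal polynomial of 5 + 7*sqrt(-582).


The element 5 + 7*sqrt(-582) has minimal polynomial:
x^2 - 10*x + 28543
Discriminant = (-10)^2 - 4*(28543)
= 100 - 114172
= -114072

-114072


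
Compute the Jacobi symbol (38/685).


Compute (38/685) via quadratic reciprocity:
  pull out 2: (2/685) = -1  (since 685 mod 8 = 5)
  reciprocity: (19/685) -> +(685/19)
  reduce: (1/19)
  (1/19) = 1
Product of signs = -1

-1


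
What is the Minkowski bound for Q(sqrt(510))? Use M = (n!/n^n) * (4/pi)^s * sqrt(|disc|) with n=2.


d = 510, d mod 4 = 2, so disc(K) = 4d = 2040; |disc(K)| = 2040
Real quadratic field, so n = 2, s = r2 = 0, r1 = 2
M = (n!/n^n) * (4/pi)^s * sqrt(|disc(K)|) = (2!/2^2) * (4/pi)^0 * sqrt(2040)
= 0.5 * 1.000000 * 45.166359
= 22.5832

22.5832


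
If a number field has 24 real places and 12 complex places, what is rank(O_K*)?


By Dirichlet's unit theorem:
rank = r1 + r2 - 1
= 24 + 12 - 1
= 35

35


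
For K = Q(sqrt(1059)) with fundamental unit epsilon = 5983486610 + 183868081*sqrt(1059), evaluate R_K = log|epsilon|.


epsilon = 5983486610 + 183868081*sqrt(1059)
= 1.1967e+10
R = ln(1.1967e+10)
= 23.2054

23.2054


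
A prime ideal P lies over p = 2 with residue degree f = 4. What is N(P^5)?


N(P^a) = p^(a*f)
= 2^(5*4)
= 2^20
= 1048576

1048576


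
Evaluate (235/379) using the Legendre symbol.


p = 379 is prime, so compute (235/379) with the reciprocity algorithm (Jacobi-symbol steps: pull out 2s via (2/n), flip via reciprocity, reduce):
  reciprocity: (235/379) -> -(379/235)
  reduce: (144/235)
  pull out 2: (2/235) = -1  (since 235 mod 8 = 3)
  pull out 2: (2/235) = -1  (since 235 mod 8 = 3)
  pull out 2: (2/235) = -1  (since 235 mod 8 = 3)
  pull out 2: (2/235) = -1  (since 235 mod 8 = 3)
  reciprocity: (9/235) -> +(235/9)
  reduce: (1/9)
  (1/9) = 1
Product of signs = -1
(235/379) = -1

-1


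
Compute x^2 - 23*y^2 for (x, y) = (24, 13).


x^2 - d*y^2
= 24^2 - 23*13^2
= 576 - 3887
= -3311

-3311


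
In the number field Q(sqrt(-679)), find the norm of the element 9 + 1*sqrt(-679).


N(a + b*sqrt(d)) = a^2 - d*b^2
= (9)^2 - (-679)*(1)^2
= 81 + 679
= 760

760


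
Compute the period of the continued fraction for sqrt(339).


Run the CF algorithm for sqrt(339).
a_0 = floor(sqrt(339)) = 18; set m_0=0, q_0=1.
Recurrence: m' = q*a - m,  q' = (d - m'^2)/q,  a' = floor((a_0 + m')/q').
  step 1: m=18, q=15, a=2
  step 2: m=12, q=13, a=2
  step 3: m=14, q=11, a=2
  step 4: m=8, q=25, a=1
  step 5: m=17, q=2, a=17
  step 6: m=17, q=25, a=1
  step 7: m=8, q=11, a=2
  step 8: m=14, q=13, a=2
  step 9: m=12, q=15, a=2
  step 10: m=18, q=1, a=36
a_10 = 2*a_0 = 36, so the period closes here.
sqrt(339) = [18; 2, 2, 2, 1, 17, 1, 2, 2, 2, 36]
Period length = 10

10


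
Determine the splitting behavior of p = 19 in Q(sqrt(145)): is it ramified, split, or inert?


K = Q(sqrt(145)). Since d mod 4 = 1, disc(K) = 145.
Check p | disc: 145 mod 19 = 12.
p does not divide disc. Compute Legendre symbol (d/p):
12^((19-1)/2) mod 19 = -1
(d/p) = -1, so p is inert: (p) stays prime with e=1, f=2, g=1.
Therefore p is inert.

inert


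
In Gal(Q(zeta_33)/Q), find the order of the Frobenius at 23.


The Frobenius at p in Gal(Q(zeta_n)/Q) = (Z/nZ)* is the class of p, so its order is ord_33(23), the smallest k >= 1 with 23^k = 1 mod 33.
n = 33 = 3 * 11, phi(33) = 20; the order divides phi(n).
Divisors of 20: 1, 2, 4, 5, 10, 20
Repeated squaring mod 33: 23^1 = 23, 23^2 = 1, 23^4 = 1, 23^8 = 1, 23^16 = 1
Test divisors in increasing order:
  k=1: 23^1 = 23 mod 33
  k=2: 23^2 = 1 mod 33  <- first divisor giving 1
Order = 2

2


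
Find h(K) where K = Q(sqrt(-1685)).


K = Q(sqrt(-1685)). d mod 4 = 3, so D = disc(K) = 4d = -6740
h(K) equals the number of primitive reduced positive-definite forms (a, b, c) = a*x^2 + b*x*y + c*y^2 with b^2 - 4ac = D,
where reduced means |b| <= a <= c, with b >= 0 whenever |b| = a or a = c, and primitive means gcd(a, b, c) = 1.
Reduced forces 3a^2 <= |D| = 6740, so 1 <= a <= 47; b must have the parity of D, and c = (b^2 - D)/(4a) must be an integer >= a.
Enumerate a = 1..47, b in [-a, a]:
  a=1: (1, 0, 1685)  [1]
  a=2: (2, 2, 843)  [1]
  a=3: (3, -2, 562), (3, 2, 562)  [2]
  a=4: none
  a=5: (5, 0, 337)  [1]
  a=6: (6, -2, 281), (6, 2, 281)  [2]
  a=7: (7, -6, 242), (7, 6, 242)  [2]
  a=8: none
  a=9: (9, -8, 189), (9, 8, 189)  [2]
  a=10: (10, 10, 171)  [1]
  a=11: (11, -6, 154), (11, 6, 154)  [2]
  a=12..13: none
  a=14: (14, -6, 121), (14, 6, 121)  [2]
  a=15: (15, -10, 114), (15, 10, 114)  [2]
  a=16: none
  a=17: (17, -14, 102), (17, 14, 102)  [2]
  a=18: (18, -10, 95), (18, 10, 95)  [2]
  a=19: (19, -10, 90), (19, 10, 90)  [2]
  a=20: none
  a=21: (21, -20, 85), (21, -8, 81), (21, 8, 81), (21, 20, 85)  [4]
  a=22: (22, -6, 77), (22, 6, 77)  [2]
  a=23..26: none
  a=27: (27, -8, 63), (27, 8, 63)  [2]
  a=28..29: none
  a=30: (30, -10, 57), (30, 10, 57)  [2]
  a=31: (31, -24, 59), (31, 24, 59)  [2]
  a=32: none
  a=33: (33, -28, 57), (33, -16, 53), (33, 16, 53), (33, 28, 57)  [4]
  a=34: (34, -14, 51), (34, 14, 51)  [2]
  a=35: (35, -20, 51), (35, 20, 51)  [2]
  a=36..37: none
  a=38: (38, -10, 45), (38, 10, 45)  [2]
  a=39..40: none
  a=41: (41, -36, 49), (41, 36, 49)  [2]
  a=42: (42, -34, 47), (42, -22, 43), (42, 22, 43), (42, 34, 47)  [4]
  a=43..47: none
Total reduced forms: 1 + 1 + 2 + 1 + 2 + 2 + 2 + 1 + 2 + 2 + 2 + 2 + 2 + 2 + 4 + 2 + 2 + 2 + 2 + 4 + 2 + 2 + 2 + 2 + 4 = 52
h = 52

52


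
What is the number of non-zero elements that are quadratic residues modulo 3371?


For prime p, the number of non-zero quadratic residues is (p-1)/2.
= (3371-1)/2
= 1685

1685


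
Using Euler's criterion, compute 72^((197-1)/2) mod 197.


p = 197 is prime and the exponent is (p-1)/2 = 98, so by Euler's criterion 72^98 = (72/197) = +1 or -1 mod 197.
Compute by square-and-multiply:
  98 = 64 + 32 + 2 (binary 1100010)
  Repeated squaring mod 197: 72^1 = 72, 72^2 = 62, 72^4 = 101, 72^8 = 154, 72^16 = 76, 72^32 = 63, 72^64 = 29
  72^98 = 72^64 * 72^32 * 72^2 = 29 * 63 * 62 mod 197
    29 * 63 = 1827 = 54 mod 197
    54 * 62 = 3348 = 196 mod 197
  72^98 = 196 mod 197
Result 196 = p - 1 = -1 mod 197: 72 is a quadratic non-residue mod 197. As a residue in [0, p-1] the value is 196.
72^98 mod 197 = 196

196


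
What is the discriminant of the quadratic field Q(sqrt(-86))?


For K = Q(sqrt(d)) with d squarefree: disc(K) = d if d = 1 mod 4, and disc(K) = 4d if d = 2 or 3 mod 4.
Here d = -86, and d mod 4 = 2.
d = 2 mod 4, not 1 (O_K = Z[sqrt(d)]), so disc(K) = 4d = 4 * (-86) = -344

-344


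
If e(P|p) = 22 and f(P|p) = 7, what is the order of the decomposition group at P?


|D_P| = e * f
= 22 * 7
= 154

154


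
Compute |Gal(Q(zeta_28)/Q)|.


|Gal(Q(zeta_28)/Q)| = phi(28)
= 12

12


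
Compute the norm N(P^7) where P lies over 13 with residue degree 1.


N(P^a) = p^(a*f)
= 13^(7*1)
= 13^7
= 62748517

62748517


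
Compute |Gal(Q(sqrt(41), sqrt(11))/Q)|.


The 2 square roots of distinct primes are multiplicatively independent over Q,
so [K:Q] = 2^2 and Gal(K/Q) is isomorphic to (Z/2Z)^2.
|Gal| = 2^2 = 4

4


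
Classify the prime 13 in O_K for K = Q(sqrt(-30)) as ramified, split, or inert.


K = Q(sqrt(-30)). Since d mod 4 = 2, disc(K) = -120.
Check p | disc: -120 mod 13 = 10.
p does not divide disc. Compute Legendre symbol (d/p):
9^((13-1)/2) mod 13 = 1
(d/p) = 1, so p splits: (p) = P*P' with e=1, f=1, g=2.
Therefore p is split.

split


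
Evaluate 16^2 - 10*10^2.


x^2 - d*y^2
= 16^2 - 10*10^2
= 256 - 1000
= -744

-744


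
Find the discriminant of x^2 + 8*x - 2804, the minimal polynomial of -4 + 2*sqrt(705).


The element -4 + 2*sqrt(705) has minimal polynomial:
x^2 + 8*x - 2804
Discriminant = (8)^2 - 4*(-2804)
= 64 + 11216
= 11280

11280


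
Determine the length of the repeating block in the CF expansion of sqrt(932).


Run the CF algorithm for sqrt(932).
a_0 = floor(sqrt(932)) = 30; set m_0=0, q_0=1.
Recurrence: m' = q*a - m,  q' = (d - m'^2)/q,  a' = floor((a_0 + m')/q').
  step 1: m=30, q=32, a=1
  step 2: m=2, q=29, a=1
  step 3: m=27, q=7, a=8
  step 4: m=29, q=13, a=4
  step 5: m=23, q=31, a=1
  step 6: m=8, q=28, a=1
  step 7: m=20, q=19, a=2
  step 8: m=18, q=32, a=1
  step 9: m=14, q=23, a=1
  step 10: m=9, q=37, a=1
  step 11: m=28, q=4, a=14
  step 12: m=28, q=37, a=1
  step 13: m=9, q=23, a=1
  step 14: m=14, q=32, a=1
  step 15: m=18, q=19, a=2
  step 16: m=20, q=28, a=1
  step 17: m=8, q=31, a=1
  step 18: m=23, q=13, a=4
  step 19: m=29, q=7, a=8
  step 20: m=27, q=29, a=1
  step 21: m=2, q=32, a=1
  step 22: m=30, q=1, a=60
a_22 = 2*a_0 = 60, so the period closes here.
sqrt(932) = [30; 1, 1, 8, 4, 1, 1, 2, 1, 1, 1, 14, 1, 1, 1, 2, 1, 1, 4, 8, 1, 1, 60]
Period length = 22

22


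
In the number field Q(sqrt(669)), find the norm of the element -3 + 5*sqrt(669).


N(a + b*sqrt(d)) = a^2 - d*b^2
= (-3)^2 - (669)*(5)^2
= 9 - 16725
= -16716

-16716


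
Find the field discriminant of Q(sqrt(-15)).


For K = Q(sqrt(d)) with d squarefree: disc(K) = d if d = 1 mod 4, and disc(K) = 4d if d = 2 or 3 mod 4.
Here d = -15, and d mod 4 = 1.
d = 1 mod 4 (O_K = Z[(1+sqrt(d))/2]), so disc(K) = d = -15

-15


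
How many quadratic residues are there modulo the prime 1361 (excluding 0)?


For prime p, the number of non-zero quadratic residues is (p-1)/2.
= (1361-1)/2
= 680

680


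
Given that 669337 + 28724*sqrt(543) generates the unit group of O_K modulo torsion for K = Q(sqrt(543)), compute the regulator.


epsilon = 669337 + 28724*sqrt(543)
= 1.3387e+06
R = ln(1.3387e+06)
= 14.1072

14.1072


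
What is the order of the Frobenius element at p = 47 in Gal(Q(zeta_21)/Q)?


The Frobenius at p in Gal(Q(zeta_n)/Q) = (Z/nZ)* is the class of p, so its order is ord_21(47), the smallest k >= 1 with 47^k = 1 mod 21.
n = 21 = 3 * 7, phi(21) = 12; the order divides phi(n).
Divisors of 12: 1, 2, 3, 4, 6, 12
Repeated squaring mod 21: 47^1 = 5, 47^2 = 4, 47^4 = 16, 47^8 = 4
Test divisors in increasing order:
  k=1: 47^1 = 5 mod 21
  k=2: 47^2 = 4 mod 21
  k=3: 47^3 = 4 * 5 = 20 mod 21
  k=4: 47^4 = 16 mod 21
  k=6: 47^6 = 16 * 4 = 1 mod 21  <- first divisor giving 1
Order = 6

6


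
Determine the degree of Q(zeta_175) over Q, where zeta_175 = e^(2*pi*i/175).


The degree equals Euler's totient phi(175).
175 = 5^2 * 7
phi(175) = 120

120


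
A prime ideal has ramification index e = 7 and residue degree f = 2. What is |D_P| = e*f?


|D_P| = e * f
= 7 * 2
= 14

14


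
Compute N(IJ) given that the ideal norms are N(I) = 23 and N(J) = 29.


N(IJ) = N(I) * N(J)
= 23 * 29
= 667

667


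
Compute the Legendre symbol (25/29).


p = 29 is prime, so compute (25/29) with the reciprocity algorithm (Jacobi-symbol steps: pull out 2s via (2/n), flip via reciprocity, reduce):
  reciprocity: (25/29) -> +(29/25)
  reduce: (4/25)
  pull out 2: (2/25) = +1  (since 25 mod 8 = 1)
  pull out 2: (2/25) = +1  (since 25 mod 8 = 1)
  (1/25) = 1
Product of signs = 1
(25/29) = 1

1


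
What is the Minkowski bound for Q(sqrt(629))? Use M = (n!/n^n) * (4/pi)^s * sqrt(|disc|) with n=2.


d = 629, d mod 4 = 1, so disc(K) = d = 629; |disc(K)| = 629
Real quadratic field, so n = 2, s = r2 = 0, r1 = 2
M = (n!/n^n) * (4/pi)^s * sqrt(|disc(K)|) = (2!/2^2) * (4/pi)^0 * sqrt(629)
= 0.5 * 1.000000 * 25.079872
= 12.5399

12.5399


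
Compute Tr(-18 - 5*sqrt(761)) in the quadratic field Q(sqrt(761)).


Tr(a + b*sqrt(d)) = (a + b*sqrt(d)) + (a - b*sqrt(d)) = 2a
= 2 * (-18)
= -36

-36


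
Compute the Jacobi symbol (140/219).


Compute (140/219) via quadratic reciprocity:
  pull out 2: (2/219) = -1  (since 219 mod 8 = 3)
  pull out 2: (2/219) = -1  (since 219 mod 8 = 3)
  reciprocity: (35/219) -> -(219/35)
  reduce: (9/35)
  reciprocity: (9/35) -> +(35/9)
  reduce: (8/9)
  pull out 2: (2/9) = +1  (since 9 mod 8 = 1)
  pull out 2: (2/9) = +1  (since 9 mod 8 = 1)
  pull out 2: (2/9) = +1  (since 9 mod 8 = 1)
  (1/9) = 1
Product of signs = -1

-1


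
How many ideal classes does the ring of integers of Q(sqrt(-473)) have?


K = Q(sqrt(-473)). d mod 4 = 3, so D = disc(K) = 4d = -1892
h(K) equals the number of primitive reduced positive-definite forms (a, b, c) = a*x^2 + b*x*y + c*y^2 with b^2 - 4ac = D,
where reduced means |b| <= a <= c, with b >= 0 whenever |b| = a or a = c, and primitive means gcd(a, b, c) = 1.
Reduced forces 3a^2 <= |D| = 1892, so 1 <= a <= 25; b must have the parity of D, and c = (b^2 - D)/(4a) must be an integer >= a.
Enumerate a = 1..25, b in [-a, a]:
  a=1: (1, 0, 473)  [1]
  a=2: (2, 2, 237)  [1]
  a=3: (3, -2, 158), (3, 2, 158)  [2]
  a=4..5: none
  a=6: (6, -2, 79), (6, 2, 79)  [2]
  a=7..8: none
  a=9: (9, -4, 53), (9, 4, 53)  [2]
  a=10: none
  a=11: (11, 0, 43)  [1]
  a=12..17: none
  a=18: (18, -14, 29), (18, 14, 29)  [2]
  a=19..21: none
  a=22: (22, 22, 27)  [1]
  a=23..25: none
Total reduced forms: 1 + 1 + 2 + 2 + 2 + 1 + 2 + 1 = 12
h = 12

12
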